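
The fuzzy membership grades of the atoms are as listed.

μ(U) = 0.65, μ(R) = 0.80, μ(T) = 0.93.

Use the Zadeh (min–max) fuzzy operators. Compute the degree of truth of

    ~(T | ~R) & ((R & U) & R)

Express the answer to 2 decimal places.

~R = 1 − 0.80 = 0.20
T | ~R = max(a, b) on (0.93, 0.20) = 0.93
~(T | ~R) = 1 − 0.93 = 0.07
R & U = min(a, b) on (0.80, 0.65) = 0.65
(R & U) & R = min(a, b) on (0.65, 0.80) = 0.65
~(T | ~R) & ((R & U) & R) = min(a, b) on (0.07, 0.65) = 0.07

0.07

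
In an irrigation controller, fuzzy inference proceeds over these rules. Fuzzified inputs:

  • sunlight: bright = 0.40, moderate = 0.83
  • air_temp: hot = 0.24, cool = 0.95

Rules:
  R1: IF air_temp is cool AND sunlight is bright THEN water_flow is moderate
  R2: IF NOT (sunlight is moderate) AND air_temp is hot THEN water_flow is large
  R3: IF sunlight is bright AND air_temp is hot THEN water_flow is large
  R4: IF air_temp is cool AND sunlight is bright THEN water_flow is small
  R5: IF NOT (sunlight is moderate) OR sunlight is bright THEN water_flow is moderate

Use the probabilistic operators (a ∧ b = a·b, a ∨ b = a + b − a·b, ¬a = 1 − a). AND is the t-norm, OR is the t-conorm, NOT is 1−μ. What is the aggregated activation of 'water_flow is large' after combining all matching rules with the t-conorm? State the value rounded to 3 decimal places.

R1: cool=0.95, bright=0.40; AND[a·b] → w = 0.3800
R2: ¬moderate=1−0.83=0.17, hot=0.24; AND[a·b] → w = 0.0408
R3: bright=0.40, hot=0.24; AND[a·b] → w = 0.0960
R4: cool=0.95, bright=0.40; AND[a·b] → w = 0.3800
R5: ¬moderate=1−0.83=0.17, bright=0.40; OR[a + b − a·b] → w = 0.5020
Rules with consequent 'large': {R2, R3} → strengths 0.0408, 0.0960
Aggregate via t-conorm [a + b − a·b]: 0.1329

0.133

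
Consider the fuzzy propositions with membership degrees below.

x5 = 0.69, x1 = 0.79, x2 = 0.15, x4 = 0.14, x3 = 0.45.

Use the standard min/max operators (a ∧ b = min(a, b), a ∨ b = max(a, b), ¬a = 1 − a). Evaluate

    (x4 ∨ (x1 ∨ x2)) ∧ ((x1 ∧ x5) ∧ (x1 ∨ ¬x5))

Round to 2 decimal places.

x1 ∨ x2 = max(a, b) on (0.79, 0.15) = 0.79
x4 ∨ (x1 ∨ x2) = max(a, b) on (0.14, 0.79) = 0.79
x1 ∧ x5 = min(a, b) on (0.79, 0.69) = 0.69
¬x5 = 1 − 0.69 = 0.31
x1 ∨ ¬x5 = max(a, b) on (0.79, 0.31) = 0.79
(x1 ∧ x5) ∧ (x1 ∨ ¬x5) = min(a, b) on (0.69, 0.79) = 0.69
(x4 ∨ (x1 ∨ x2)) ∧ ((x1 ∧ x5) ∧ (x1 ∨ ¬x5)) = min(a, b) on (0.79, 0.69) = 0.69

0.69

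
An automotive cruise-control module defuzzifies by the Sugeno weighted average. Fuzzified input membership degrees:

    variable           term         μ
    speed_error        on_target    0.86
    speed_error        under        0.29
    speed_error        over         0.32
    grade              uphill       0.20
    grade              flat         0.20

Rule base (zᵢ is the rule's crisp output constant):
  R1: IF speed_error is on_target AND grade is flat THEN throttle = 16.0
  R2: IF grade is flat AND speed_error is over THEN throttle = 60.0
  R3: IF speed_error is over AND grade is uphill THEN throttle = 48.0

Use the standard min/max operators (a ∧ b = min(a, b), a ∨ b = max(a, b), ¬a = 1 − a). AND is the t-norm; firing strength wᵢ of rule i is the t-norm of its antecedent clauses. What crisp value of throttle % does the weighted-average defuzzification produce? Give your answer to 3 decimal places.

R1 (z=16.0): on_target=0.86, flat=0.20; AND[min(a, b)] → w = 0.20
R2 (z=60.0): flat=0.20, over=0.32; AND[min(a, b)] → w = 0.20
R3 (z=48.0): over=0.32, uphill=0.20; AND[min(a, b)] → w = 0.20
Weighted average = (0.20·16.0 + 0.20·60.0 + 0.20·48.0) / (0.20 + 0.20 + 0.20)
  = 24.8000 / 0.6000 = 41.333

41.333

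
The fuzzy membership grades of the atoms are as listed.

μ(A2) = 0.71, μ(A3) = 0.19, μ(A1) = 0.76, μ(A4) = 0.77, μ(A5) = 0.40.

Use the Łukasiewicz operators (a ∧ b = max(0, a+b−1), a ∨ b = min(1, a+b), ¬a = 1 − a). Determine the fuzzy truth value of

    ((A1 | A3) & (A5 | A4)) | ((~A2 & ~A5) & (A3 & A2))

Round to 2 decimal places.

0.95

A1 | A3 = min(1, a+b) on (0.76, 0.19) = 0.95
A5 | A4 = min(1, a+b) on (0.40, 0.77) = 1.00
(A1 | A3) & (A5 | A4) = max(0, a+b−1) on (0.95, 1.00) = 0.95
~A2 = 1 − 0.71 = 0.29
~A5 = 1 − 0.40 = 0.60
~A2 & ~A5 = max(0, a+b−1) on (0.29, 0.60) = 0.00
A3 & A2 = max(0, a+b−1) on (0.19, 0.71) = 0.00
(~A2 & ~A5) & (A3 & A2) = max(0, a+b−1) on (0.00, 0.00) = 0.00
((A1 | A3) & (A5 | A4)) | ((~A2 & ~A5) & (A3 & A2)) = min(1, a+b) on (0.95, 0.00) = 0.95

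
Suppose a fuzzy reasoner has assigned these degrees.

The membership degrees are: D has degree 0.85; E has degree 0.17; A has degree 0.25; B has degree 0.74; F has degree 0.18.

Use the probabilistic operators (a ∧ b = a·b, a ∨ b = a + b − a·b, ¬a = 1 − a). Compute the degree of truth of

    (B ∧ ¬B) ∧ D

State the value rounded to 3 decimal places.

0.164

¬B = 1 − 0.7400 = 0.2600
B ∧ ¬B = a·b on (0.7400, 0.2600) = 0.1924
(B ∧ ¬B) ∧ D = a·b on (0.1924, 0.8500) = 0.1635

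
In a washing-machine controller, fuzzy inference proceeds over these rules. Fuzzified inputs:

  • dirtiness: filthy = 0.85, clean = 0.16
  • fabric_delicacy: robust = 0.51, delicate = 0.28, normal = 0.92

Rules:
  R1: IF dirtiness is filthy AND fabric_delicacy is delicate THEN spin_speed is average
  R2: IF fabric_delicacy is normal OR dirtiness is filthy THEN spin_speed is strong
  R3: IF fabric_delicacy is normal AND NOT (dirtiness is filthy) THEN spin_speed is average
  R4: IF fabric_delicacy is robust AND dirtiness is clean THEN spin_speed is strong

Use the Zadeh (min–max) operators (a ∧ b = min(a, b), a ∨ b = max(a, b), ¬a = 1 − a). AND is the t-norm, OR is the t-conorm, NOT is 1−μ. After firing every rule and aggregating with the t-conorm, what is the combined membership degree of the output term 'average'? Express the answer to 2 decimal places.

0.28

R1: filthy=0.85, delicate=0.28; AND[min(a, b)] → w = 0.28
R2: normal=0.92, filthy=0.85; OR[max(a, b)] → w = 0.92
R3: normal=0.92, ¬filthy=1−0.85=0.15; AND[min(a, b)] → w = 0.15
R4: robust=0.51, clean=0.16; AND[min(a, b)] → w = 0.16
Rules with consequent 'average': {R1, R3} → strengths 0.28, 0.15
Aggregate via t-conorm [max(a, b)]: 0.28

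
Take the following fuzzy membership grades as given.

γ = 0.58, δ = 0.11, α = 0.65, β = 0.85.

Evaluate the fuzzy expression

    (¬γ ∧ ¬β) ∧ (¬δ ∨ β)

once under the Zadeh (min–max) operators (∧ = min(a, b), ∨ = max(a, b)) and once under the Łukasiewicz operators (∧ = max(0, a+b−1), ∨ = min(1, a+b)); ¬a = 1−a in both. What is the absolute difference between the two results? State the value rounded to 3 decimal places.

Under Zadeh (min–max):
  ¬γ = 1 − 0.58 = 0.42
  ¬β = 1 − 0.85 = 0.15
  ¬γ ∧ ¬β = min(a, b) on (0.42, 0.15) = 0.15
  ¬δ = 1 − 0.11 = 0.89
  ¬δ ∨ β = max(a, b) on (0.89, 0.85) = 0.89
  (¬γ ∧ ¬β) ∧ (¬δ ∨ β) = min(a, b) on (0.15, 0.89) = 0.15
  → value = 0.1500
Under Łukasiewicz:
  ¬γ = 1 − 0.58 = 0.42
  ¬β = 1 − 0.85 = 0.15
  ¬γ ∧ ¬β = max(0, a+b−1) on (0.42, 0.15) = 0.00
  ¬δ = 1 − 0.11 = 0.89
  ¬δ ∨ β = min(1, a+b) on (0.89, 0.85) = 1.00
  (¬γ ∧ ¬β) ∧ (¬δ ∨ β) = max(0, a+b−1) on (0.00, 1.00) = 0.00
  → value = 0.0000
|0.1500 − 0.0000| = 0.150

0.150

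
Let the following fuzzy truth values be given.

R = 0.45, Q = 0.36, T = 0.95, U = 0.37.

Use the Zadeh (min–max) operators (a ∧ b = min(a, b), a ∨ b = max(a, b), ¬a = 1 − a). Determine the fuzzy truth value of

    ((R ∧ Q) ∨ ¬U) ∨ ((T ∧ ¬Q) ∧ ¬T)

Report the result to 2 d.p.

0.63

R ∧ Q = min(a, b) on (0.45, 0.36) = 0.36
¬U = 1 − 0.37 = 0.63
(R ∧ Q) ∨ ¬U = max(a, b) on (0.36, 0.63) = 0.63
¬Q = 1 − 0.36 = 0.64
T ∧ ¬Q = min(a, b) on (0.95, 0.64) = 0.64
¬T = 1 − 0.95 = 0.05
(T ∧ ¬Q) ∧ ¬T = min(a, b) on (0.64, 0.05) = 0.05
((R ∧ Q) ∨ ¬U) ∨ ((T ∧ ¬Q) ∧ ¬T) = max(a, b) on (0.63, 0.05) = 0.63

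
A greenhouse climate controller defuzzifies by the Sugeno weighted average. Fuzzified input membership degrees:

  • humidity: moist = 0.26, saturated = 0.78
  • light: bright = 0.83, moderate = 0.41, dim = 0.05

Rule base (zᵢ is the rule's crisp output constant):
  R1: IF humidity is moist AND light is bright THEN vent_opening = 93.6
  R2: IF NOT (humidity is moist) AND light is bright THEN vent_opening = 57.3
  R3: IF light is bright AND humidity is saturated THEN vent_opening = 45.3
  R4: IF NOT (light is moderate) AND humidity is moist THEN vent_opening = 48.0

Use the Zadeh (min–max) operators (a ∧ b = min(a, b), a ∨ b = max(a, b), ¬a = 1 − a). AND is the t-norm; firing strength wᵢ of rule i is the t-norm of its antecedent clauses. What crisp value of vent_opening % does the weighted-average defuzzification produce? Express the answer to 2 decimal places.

R1 (z=93.6): moist=0.26, bright=0.83; AND[min(a, b)] → w = 0.26
R2 (z=57.3): ¬moist=1−0.26=0.74, bright=0.83; AND[min(a, b)] → w = 0.74
R3 (z=45.3): bright=0.83, saturated=0.78; AND[min(a, b)] → w = 0.78
R4 (z=48.0): ¬moderate=1−0.41=0.59, moist=0.26; AND[min(a, b)] → w = 0.26
Weighted average = (0.26·93.6 + 0.74·57.3 + 0.78·45.3 + 0.26·48.0) / (0.26 + 0.74 + 0.78 + 0.26)
  = 114.5520 / 2.0400 = 56.15

56.15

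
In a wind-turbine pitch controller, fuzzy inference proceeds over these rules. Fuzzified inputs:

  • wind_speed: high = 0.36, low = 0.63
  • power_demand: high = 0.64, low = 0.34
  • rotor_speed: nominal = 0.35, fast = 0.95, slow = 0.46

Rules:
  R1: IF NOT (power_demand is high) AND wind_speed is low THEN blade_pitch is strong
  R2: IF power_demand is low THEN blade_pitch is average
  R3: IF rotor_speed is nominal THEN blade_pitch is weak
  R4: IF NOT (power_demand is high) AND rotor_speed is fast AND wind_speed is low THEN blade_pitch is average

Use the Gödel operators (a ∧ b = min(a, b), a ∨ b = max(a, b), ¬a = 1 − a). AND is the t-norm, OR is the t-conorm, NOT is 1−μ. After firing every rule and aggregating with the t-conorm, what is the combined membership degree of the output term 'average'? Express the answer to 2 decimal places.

0.36

R1: ¬high=1−0.64=0.36, low=0.63; AND[min(a, b)] → w = 0.36
R2: low=0.34 → w = 0.34
R3: nominal=0.35 → w = 0.35
R4: ¬high=1−0.64=0.36, fast=0.95, low=0.63; AND[min(a, b)] → w = 0.36
Rules with consequent 'average': {R2, R4} → strengths 0.34, 0.36
Aggregate via t-conorm [max(a, b)]: 0.36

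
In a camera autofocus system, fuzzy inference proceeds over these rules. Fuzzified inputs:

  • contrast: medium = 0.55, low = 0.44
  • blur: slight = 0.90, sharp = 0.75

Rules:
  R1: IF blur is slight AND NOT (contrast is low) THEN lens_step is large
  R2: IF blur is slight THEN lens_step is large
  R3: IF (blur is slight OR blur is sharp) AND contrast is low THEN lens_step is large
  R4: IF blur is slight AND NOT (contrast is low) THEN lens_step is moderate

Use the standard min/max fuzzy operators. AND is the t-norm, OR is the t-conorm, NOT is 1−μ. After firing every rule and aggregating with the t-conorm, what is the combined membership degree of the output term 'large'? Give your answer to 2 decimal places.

0.90

R1: slight=0.90, ¬low=1−0.44=0.56; AND[min(a, b)] → w = 0.56
R2: slight=0.90 → w = 0.90
R3: (slight=0.90 OR sharp=0.75) = 0.90; AND[min(a, b)] with low=0.44 → w = 0.44
R4: slight=0.90, ¬low=1−0.44=0.56; AND[min(a, b)] → w = 0.56
Rules with consequent 'large': {R1, R2, R3} → strengths 0.56, 0.90, 0.44
Aggregate via t-conorm [max(a, b)]: 0.90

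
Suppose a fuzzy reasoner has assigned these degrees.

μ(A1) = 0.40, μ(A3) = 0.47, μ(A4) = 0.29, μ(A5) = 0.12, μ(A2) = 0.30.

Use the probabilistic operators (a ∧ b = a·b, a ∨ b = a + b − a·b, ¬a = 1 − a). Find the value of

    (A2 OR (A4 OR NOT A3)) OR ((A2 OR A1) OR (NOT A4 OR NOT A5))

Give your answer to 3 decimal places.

NOT A3 = 1 − 0.4700 = 0.5300
A4 OR NOT A3 = a + b − a·b on (0.2900, 0.5300) = 0.6663
A2 OR (A4 OR NOT A3) = a + b − a·b on (0.3000, 0.6663) = 0.7664
A2 OR A1 = a + b − a·b on (0.3000, 0.4000) = 0.5800
NOT A4 = 1 − 0.2900 = 0.7100
NOT A5 = 1 − 0.1200 = 0.8800
NOT A4 OR NOT A5 = a + b − a·b on (0.7100, 0.8800) = 0.9652
(A2 OR A1) OR (NOT A4 OR NOT A5) = a + b − a·b on (0.5800, 0.9652) = 0.9854
(A2 OR (A4 OR NOT A3)) OR ((A2 OR A1) OR (NOT A4 OR NOT A5)) = a + b − a·b on (0.7664, 0.9854) = 0.9966

0.997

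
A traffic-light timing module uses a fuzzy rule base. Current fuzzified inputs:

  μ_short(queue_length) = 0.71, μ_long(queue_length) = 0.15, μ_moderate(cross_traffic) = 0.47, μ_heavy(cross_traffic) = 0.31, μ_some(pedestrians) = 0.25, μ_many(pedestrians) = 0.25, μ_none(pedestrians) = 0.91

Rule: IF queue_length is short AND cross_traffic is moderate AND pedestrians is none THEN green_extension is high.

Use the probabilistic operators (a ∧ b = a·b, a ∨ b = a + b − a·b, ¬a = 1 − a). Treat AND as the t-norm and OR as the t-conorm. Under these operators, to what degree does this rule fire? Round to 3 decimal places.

firing strength: short=0.71, moderate=0.47, none=0.91; AND[a·b] → w = 0.3037

0.304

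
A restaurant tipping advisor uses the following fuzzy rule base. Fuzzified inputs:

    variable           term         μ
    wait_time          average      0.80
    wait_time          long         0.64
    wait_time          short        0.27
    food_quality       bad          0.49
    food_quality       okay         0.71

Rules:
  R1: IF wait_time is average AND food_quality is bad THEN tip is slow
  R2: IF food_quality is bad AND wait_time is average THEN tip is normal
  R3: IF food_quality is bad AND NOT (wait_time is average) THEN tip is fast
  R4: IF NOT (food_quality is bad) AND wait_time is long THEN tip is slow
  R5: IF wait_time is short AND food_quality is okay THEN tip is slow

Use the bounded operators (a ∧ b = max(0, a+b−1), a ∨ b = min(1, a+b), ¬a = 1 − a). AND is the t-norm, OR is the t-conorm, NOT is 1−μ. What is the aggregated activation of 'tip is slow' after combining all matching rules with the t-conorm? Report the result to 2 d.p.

R1: average=0.80, bad=0.49; AND[max(0, a+b−1)] → w = 0.29
R2: bad=0.49, average=0.80; AND[max(0, a+b−1)] → w = 0.29
R3: bad=0.49, ¬average=1−0.80=0.20; AND[max(0, a+b−1)] → w = 0.00
R4: ¬bad=1−0.49=0.51, long=0.64; AND[max(0, a+b−1)] → w = 0.15
R5: short=0.27, okay=0.71; AND[max(0, a+b−1)] → w = 0.00
Rules with consequent 'slow': {R1, R4, R5} → strengths 0.29, 0.15, 0.00
Aggregate via t-conorm [min(1, a+b)]: 0.44

0.44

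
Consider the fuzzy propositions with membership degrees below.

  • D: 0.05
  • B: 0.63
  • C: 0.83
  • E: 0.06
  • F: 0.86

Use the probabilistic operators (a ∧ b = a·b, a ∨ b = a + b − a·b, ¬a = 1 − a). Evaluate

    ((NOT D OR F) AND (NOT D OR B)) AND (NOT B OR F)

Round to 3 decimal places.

0.889

NOT D = 1 − 0.0500 = 0.9500
NOT D OR F = a + b − a·b on (0.9500, 0.8600) = 0.9930
NOT D = 1 − 0.0500 = 0.9500
NOT D OR B = a + b − a·b on (0.9500, 0.6300) = 0.9815
(NOT D OR F) AND (NOT D OR B) = a·b on (0.9930, 0.9815) = 0.9746
NOT B = 1 − 0.6300 = 0.3700
NOT B OR F = a + b − a·b on (0.3700, 0.8600) = 0.9118
((NOT D OR F) AND (NOT D OR B)) AND (NOT B OR F) = a·b on (0.9746, 0.9118) = 0.8887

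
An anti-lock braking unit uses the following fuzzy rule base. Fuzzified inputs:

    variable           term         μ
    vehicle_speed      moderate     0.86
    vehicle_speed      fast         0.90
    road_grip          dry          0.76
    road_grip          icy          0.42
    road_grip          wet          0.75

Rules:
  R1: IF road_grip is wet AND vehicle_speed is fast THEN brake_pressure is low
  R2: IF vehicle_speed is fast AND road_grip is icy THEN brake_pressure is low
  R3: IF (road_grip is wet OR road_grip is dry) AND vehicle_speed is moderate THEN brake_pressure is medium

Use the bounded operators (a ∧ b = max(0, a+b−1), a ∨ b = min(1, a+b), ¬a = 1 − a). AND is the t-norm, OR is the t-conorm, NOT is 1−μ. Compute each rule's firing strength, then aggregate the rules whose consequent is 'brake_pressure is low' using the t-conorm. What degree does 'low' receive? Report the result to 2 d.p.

R1: wet=0.75, fast=0.90; AND[max(0, a+b−1)] → w = 0.65
R2: fast=0.90, icy=0.42; AND[max(0, a+b−1)] → w = 0.32
R3: (wet=0.75 OR dry=0.76) = 1.00; AND[max(0, a+b−1)] with moderate=0.86 → w = 0.86
Rules with consequent 'low': {R1, R2} → strengths 0.65, 0.32
Aggregate via t-conorm [min(1, a+b)]: 0.97

0.97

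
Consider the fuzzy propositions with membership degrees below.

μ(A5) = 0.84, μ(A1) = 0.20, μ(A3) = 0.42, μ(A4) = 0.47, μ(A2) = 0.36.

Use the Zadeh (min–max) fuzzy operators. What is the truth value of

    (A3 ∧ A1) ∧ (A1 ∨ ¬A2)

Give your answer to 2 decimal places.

A3 ∧ A1 = min(a, b) on (0.42, 0.20) = 0.20
¬A2 = 1 − 0.36 = 0.64
A1 ∨ ¬A2 = max(a, b) on (0.20, 0.64) = 0.64
(A3 ∧ A1) ∧ (A1 ∨ ¬A2) = min(a, b) on (0.20, 0.64) = 0.20

0.20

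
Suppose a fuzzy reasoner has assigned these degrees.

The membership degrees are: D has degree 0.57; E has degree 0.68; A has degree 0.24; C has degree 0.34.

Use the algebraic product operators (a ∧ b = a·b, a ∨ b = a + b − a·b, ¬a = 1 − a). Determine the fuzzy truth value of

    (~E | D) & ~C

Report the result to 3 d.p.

0.467

~E = 1 − 0.6800 = 0.3200
~E | D = a + b − a·b on (0.3200, 0.5700) = 0.7076
~C = 1 − 0.3400 = 0.6600
(~E | D) & ~C = a·b on (0.7076, 0.6600) = 0.4670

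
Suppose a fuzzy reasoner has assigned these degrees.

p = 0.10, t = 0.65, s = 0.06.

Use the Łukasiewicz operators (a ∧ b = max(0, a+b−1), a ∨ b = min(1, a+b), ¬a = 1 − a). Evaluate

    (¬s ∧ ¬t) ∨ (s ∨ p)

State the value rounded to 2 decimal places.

0.45

¬s = 1 − 0.06 = 0.94
¬t = 1 − 0.65 = 0.35
¬s ∧ ¬t = max(0, a+b−1) on (0.94, 0.35) = 0.29
s ∨ p = min(1, a+b) on (0.06, 0.10) = 0.16
(¬s ∧ ¬t) ∨ (s ∨ p) = min(1, a+b) on (0.29, 0.16) = 0.45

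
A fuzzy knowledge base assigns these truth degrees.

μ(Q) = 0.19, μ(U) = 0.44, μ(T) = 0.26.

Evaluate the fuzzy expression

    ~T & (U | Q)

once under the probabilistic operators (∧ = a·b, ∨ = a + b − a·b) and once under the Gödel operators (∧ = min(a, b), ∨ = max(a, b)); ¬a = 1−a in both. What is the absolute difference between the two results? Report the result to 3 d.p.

0.036

Under probabilistic:
  ~T = 1 − 0.2600 = 0.7400
  U | Q = a + b − a·b on (0.4400, 0.1900) = 0.5464
  ~T & (U | Q) = a·b on (0.7400, 0.5464) = 0.4043
  → value = 0.4043
Under Gödel:
  ~T = 1 − 0.26 = 0.74
  U | Q = max(a, b) on (0.44, 0.19) = 0.44
  ~T & (U | Q) = min(a, b) on (0.74, 0.44) = 0.44
  → value = 0.4400
|0.4043 − 0.4400| = 0.036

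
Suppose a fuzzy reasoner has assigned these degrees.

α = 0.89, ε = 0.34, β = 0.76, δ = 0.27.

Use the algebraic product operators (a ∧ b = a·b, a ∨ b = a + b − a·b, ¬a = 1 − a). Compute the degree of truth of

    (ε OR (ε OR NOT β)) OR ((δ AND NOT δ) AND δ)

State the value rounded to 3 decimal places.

0.687

NOT β = 1 − 0.7600 = 0.2400
ε OR NOT β = a + b − a·b on (0.3400, 0.2400) = 0.4984
ε OR (ε OR NOT β) = a + b − a·b on (0.3400, 0.4984) = 0.6689
NOT δ = 1 − 0.2700 = 0.7300
δ AND NOT δ = a·b on (0.2700, 0.7300) = 0.1971
(δ AND NOT δ) AND δ = a·b on (0.1971, 0.2700) = 0.0532
(ε OR (ε OR NOT β)) OR ((δ AND NOT δ) AND δ) = a + b − a·b on (0.6689, 0.0532) = 0.6866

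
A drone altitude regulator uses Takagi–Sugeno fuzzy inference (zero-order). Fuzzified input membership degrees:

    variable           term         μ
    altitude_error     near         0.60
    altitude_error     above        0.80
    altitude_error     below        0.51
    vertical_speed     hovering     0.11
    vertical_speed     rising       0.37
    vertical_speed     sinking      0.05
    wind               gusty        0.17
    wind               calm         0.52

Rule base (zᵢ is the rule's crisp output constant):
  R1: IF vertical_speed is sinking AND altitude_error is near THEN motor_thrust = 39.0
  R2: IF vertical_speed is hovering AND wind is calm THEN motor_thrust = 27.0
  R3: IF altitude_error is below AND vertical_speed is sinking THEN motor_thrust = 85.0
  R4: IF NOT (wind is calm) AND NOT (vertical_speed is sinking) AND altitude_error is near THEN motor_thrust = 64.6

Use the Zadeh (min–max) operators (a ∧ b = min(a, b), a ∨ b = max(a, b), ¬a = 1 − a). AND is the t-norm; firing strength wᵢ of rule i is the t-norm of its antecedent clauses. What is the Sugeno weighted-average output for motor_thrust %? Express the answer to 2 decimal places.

58.23

R1 (z=39.0): sinking=0.05, near=0.60; AND[min(a, b)] → w = 0.05
R2 (z=27.0): hovering=0.11, calm=0.52; AND[min(a, b)] → w = 0.11
R3 (z=85.0): below=0.51, sinking=0.05; AND[min(a, b)] → w = 0.05
R4 (z=64.6): ¬calm=1−0.52=0.48, ¬sinking=1−0.05=0.95, near=0.60; AND[min(a, b)] → w = 0.48
Weighted average = (0.05·39.0 + 0.11·27.0 + 0.05·85.0 + 0.48·64.6) / (0.05 + 0.11 + 0.05 + 0.48)
  = 40.1780 / 0.6900 = 58.23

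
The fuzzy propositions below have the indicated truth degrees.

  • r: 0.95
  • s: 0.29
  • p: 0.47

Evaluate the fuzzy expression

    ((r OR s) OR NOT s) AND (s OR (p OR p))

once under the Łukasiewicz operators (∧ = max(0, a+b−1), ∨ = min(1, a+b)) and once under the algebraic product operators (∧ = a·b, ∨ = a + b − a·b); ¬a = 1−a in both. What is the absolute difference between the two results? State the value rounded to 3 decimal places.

0.208

Under Łukasiewicz:
  r OR s = min(1, a+b) on (0.95, 0.29) = 1.00
  NOT s = 1 − 0.29 = 0.71
  (r OR s) OR NOT s = min(1, a+b) on (1.00, 0.71) = 1.00
  p OR p = min(1, a+b) on (0.47, 0.47) = 0.94
  s OR (p OR p) = min(1, a+b) on (0.29, 0.94) = 1.00
  ((r OR s) OR NOT s) AND (s OR (p OR p)) = max(0, a+b−1) on (1.00, 1.00) = 1.00
  → value = 1.0000
Under algebraic product:
  r OR s = a + b − a·b on (0.9500, 0.2900) = 0.9645
  NOT s = 1 − 0.2900 = 0.7100
  (r OR s) OR NOT s = a + b − a·b on (0.9645, 0.7100) = 0.9897
  p OR p = a + b − a·b on (0.4700, 0.4700) = 0.7191
  s OR (p OR p) = a + b − a·b on (0.2900, 0.7191) = 0.8006
  ((r OR s) OR NOT s) AND (s OR (p OR p)) = a·b on (0.9897, 0.8006) = 0.7923
  → value = 0.7923
|1.0000 − 0.7923| = 0.208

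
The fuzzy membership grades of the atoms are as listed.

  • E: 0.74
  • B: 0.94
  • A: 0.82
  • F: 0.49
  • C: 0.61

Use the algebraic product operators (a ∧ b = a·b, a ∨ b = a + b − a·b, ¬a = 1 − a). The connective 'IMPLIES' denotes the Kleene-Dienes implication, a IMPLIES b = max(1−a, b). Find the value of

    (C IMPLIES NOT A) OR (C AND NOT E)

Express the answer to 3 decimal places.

NOT A = 1 − 0.8200 = 0.1800
C IMPLIES NOT A  [Kleene-Dienes: max(1−a, b)] with a=0.6100, b=0.1800 → 0.3900
NOT E = 1 − 0.7400 = 0.2600
C AND NOT E = a·b on (0.6100, 0.2600) = 0.1586
(C IMPLIES NOT A) OR (C AND NOT E) = a + b − a·b on (0.3900, 0.1586) = 0.4867

0.487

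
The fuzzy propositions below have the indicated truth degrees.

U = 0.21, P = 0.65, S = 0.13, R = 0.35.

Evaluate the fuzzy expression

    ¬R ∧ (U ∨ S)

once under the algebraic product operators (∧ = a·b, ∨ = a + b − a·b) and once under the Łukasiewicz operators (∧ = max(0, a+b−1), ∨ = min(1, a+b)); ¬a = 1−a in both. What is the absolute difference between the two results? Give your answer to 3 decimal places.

Under algebraic product:
  ¬R = 1 − 0.3500 = 0.6500
  U ∨ S = a + b − a·b on (0.2100, 0.1300) = 0.3127
  ¬R ∧ (U ∨ S) = a·b on (0.6500, 0.3127) = 0.2033
  → value = 0.2033
Under Łukasiewicz:
  ¬R = 1 − 0.35 = 0.65
  U ∨ S = min(1, a+b) on (0.21, 0.13) = 0.34
  ¬R ∧ (U ∨ S) = max(0, a+b−1) on (0.65, 0.34) = 0.00
  → value = 0.0000
|0.2033 − 0.0000| = 0.203

0.203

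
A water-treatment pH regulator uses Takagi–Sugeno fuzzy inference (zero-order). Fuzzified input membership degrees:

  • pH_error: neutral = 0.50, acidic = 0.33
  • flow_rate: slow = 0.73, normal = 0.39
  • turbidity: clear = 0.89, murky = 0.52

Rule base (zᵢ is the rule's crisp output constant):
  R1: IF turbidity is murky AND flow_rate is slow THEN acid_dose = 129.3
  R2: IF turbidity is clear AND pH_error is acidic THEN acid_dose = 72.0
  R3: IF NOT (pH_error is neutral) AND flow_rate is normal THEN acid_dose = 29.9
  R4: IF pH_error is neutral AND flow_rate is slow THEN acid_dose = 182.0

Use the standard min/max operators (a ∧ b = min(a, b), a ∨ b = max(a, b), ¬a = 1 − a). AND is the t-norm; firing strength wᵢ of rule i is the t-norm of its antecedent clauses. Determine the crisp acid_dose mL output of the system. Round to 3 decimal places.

R1 (z=129.3): murky=0.52, slow=0.73; AND[min(a, b)] → w = 0.52
R2 (z=72.0): clear=0.89, acidic=0.33; AND[min(a, b)] → w = 0.33
R3 (z=29.9): ¬neutral=1−0.50=0.50, normal=0.39; AND[min(a, b)] → w = 0.39
R4 (z=182.0): neutral=0.50, slow=0.73; AND[min(a, b)] → w = 0.50
Weighted average = (0.52·129.3 + 0.33·72.0 + 0.39·29.9 + 0.50·182.0) / (0.52 + 0.33 + 0.39 + 0.50)
  = 193.6570 / 1.7400 = 111.297

111.297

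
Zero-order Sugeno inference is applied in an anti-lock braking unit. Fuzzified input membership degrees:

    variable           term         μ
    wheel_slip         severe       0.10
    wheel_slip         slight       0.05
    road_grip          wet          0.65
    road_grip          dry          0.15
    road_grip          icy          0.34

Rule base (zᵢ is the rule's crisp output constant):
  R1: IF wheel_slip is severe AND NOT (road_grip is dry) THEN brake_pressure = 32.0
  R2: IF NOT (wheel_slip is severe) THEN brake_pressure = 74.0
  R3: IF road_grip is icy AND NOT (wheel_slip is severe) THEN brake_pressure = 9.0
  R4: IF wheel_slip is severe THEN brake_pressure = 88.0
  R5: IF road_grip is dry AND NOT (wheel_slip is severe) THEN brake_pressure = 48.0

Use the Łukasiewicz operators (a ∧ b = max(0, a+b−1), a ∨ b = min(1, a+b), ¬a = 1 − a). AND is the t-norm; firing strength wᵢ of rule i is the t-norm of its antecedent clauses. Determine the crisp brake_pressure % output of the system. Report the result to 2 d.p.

61.98

R1 (z=32.0): severe=0.10, ¬dry=1−0.15=0.85; AND[max(0, a+b−1)] → w = 0.00
R2 (z=74.0): ¬severe=1−0.10=0.90 → w = 0.90
R3 (z=9.0): icy=0.34, ¬severe=1−0.10=0.90; AND[max(0, a+b−1)] → w = 0.24
R4 (z=88.0): severe=0.10 → w = 0.10
R5 (z=48.0): dry=0.15, ¬severe=1−0.10=0.90; AND[max(0, a+b−1)] → w = 0.05
Weighted average = (0.00·32.0 + 0.90·74.0 + 0.24·9.0 + 0.10·88.0 + 0.05·48.0) / (0.00 + 0.90 + 0.24 + 0.10 + 0.05)
  = 79.9600 / 1.2900 = 61.98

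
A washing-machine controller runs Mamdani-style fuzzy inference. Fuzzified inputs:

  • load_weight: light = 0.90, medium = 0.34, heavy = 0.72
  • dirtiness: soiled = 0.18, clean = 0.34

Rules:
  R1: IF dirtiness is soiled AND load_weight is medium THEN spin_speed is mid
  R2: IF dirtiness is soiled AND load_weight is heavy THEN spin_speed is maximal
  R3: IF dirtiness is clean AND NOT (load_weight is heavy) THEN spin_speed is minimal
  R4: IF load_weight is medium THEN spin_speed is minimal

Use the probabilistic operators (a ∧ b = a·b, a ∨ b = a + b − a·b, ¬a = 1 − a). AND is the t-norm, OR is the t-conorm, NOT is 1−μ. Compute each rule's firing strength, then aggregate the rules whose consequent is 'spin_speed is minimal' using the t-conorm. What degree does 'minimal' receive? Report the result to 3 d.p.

0.403

R1: soiled=0.18, medium=0.34; AND[a·b] → w = 0.0612
R2: soiled=0.18, heavy=0.72; AND[a·b] → w = 0.1296
R3: clean=0.34, ¬heavy=1−0.72=0.28; AND[a·b] → w = 0.0952
R4: medium=0.34 → w = 0.3400
Rules with consequent 'minimal': {R3, R4} → strengths 0.0952, 0.3400
Aggregate via t-conorm [a + b − a·b]: 0.4028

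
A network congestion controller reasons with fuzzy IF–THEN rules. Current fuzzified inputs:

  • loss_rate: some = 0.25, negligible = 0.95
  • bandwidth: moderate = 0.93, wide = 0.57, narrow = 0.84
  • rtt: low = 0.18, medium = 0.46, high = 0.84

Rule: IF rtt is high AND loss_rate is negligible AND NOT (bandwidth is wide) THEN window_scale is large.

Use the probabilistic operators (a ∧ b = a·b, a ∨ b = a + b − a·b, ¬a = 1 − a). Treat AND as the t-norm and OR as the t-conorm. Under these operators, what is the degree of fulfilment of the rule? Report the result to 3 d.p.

0.343

firing strength: high=0.84, negligible=0.95, ¬wide=1−0.57=0.43; AND[a·b] → w = 0.3431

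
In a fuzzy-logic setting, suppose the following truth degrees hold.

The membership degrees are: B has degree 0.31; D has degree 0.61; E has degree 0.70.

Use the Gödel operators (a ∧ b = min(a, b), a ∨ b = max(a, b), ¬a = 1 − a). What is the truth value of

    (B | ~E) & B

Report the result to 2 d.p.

~E = 1 − 0.70 = 0.30
B | ~E = max(a, b) on (0.31, 0.30) = 0.31
(B | ~E) & B = min(a, b) on (0.31, 0.31) = 0.31

0.31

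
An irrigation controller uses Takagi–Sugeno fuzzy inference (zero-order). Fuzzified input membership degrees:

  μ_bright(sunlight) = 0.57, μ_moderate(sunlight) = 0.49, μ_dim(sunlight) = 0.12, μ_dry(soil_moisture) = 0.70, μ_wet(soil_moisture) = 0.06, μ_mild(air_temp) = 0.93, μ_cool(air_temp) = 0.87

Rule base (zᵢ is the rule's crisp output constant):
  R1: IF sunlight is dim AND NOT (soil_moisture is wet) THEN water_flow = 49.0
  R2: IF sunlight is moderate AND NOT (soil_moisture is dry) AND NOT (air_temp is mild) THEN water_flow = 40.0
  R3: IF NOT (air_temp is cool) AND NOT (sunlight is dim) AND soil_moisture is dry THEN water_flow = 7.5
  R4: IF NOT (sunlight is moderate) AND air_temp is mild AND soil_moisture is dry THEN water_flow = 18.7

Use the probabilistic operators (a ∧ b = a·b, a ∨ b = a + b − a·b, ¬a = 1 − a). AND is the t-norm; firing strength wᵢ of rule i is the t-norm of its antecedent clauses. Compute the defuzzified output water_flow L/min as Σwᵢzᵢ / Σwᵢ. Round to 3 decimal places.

23.820

R1 (z=49.0): dim=0.12, ¬wet=1−0.06=0.94; AND[a·b] → w = 0.1128
R2 (z=40.0): moderate=0.49, ¬dry=1−0.70=0.30, ¬mild=1−0.93=0.07; AND[a·b] → w = 0.0103
R3 (z=7.5): ¬cool=1−0.87=0.13, ¬dim=1−0.12=0.88, dry=0.70; AND[a·b] → w = 0.0801
R4 (z=18.7): ¬moderate=1−0.49=0.51, mild=0.93, dry=0.70; AND[a·b] → w = 0.3320
Weighted average = (0.1128·49.0 + 0.0103·40.0 + 0.0801·7.5 + 0.3320·18.7) / (0.1128 + 0.0103 + 0.0801 + 0.3320)
  = 12.7480 / 0.5352 = 23.820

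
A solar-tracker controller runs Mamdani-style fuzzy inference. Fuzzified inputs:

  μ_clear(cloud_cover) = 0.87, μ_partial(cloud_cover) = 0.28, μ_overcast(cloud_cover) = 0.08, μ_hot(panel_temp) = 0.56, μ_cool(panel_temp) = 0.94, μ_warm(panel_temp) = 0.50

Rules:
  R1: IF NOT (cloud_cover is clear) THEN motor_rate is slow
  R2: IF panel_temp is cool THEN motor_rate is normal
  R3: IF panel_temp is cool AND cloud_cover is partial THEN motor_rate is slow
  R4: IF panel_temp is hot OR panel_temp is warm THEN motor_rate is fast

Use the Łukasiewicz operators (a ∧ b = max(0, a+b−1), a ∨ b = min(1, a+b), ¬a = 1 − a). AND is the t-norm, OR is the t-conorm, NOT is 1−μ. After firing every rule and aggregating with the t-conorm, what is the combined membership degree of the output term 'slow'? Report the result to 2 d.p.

0.35

R1: ¬clear=1−0.87=0.13 → w = 0.13
R2: cool=0.94 → w = 0.94
R3: cool=0.94, partial=0.28; AND[max(0, a+b−1)] → w = 0.22
R4: hot=0.56, warm=0.50; OR[min(1, a+b)] → w = 1.00
Rules with consequent 'slow': {R1, R3} → strengths 0.13, 0.22
Aggregate via t-conorm [min(1, a+b)]: 0.35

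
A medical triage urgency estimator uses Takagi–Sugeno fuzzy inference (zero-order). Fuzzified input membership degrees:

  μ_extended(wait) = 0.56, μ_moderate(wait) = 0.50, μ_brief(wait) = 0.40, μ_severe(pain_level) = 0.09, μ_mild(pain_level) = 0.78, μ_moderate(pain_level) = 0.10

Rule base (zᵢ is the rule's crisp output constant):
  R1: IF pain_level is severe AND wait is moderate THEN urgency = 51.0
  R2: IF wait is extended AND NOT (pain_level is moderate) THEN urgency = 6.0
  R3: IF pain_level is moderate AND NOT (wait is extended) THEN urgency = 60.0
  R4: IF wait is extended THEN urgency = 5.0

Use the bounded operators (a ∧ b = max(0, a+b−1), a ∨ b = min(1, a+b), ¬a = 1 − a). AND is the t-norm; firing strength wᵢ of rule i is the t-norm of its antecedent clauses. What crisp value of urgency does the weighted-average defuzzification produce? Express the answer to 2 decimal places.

5.45

R1 (z=51.0): severe=0.09, moderate=0.50; AND[max(0, a+b−1)] → w = 0.00
R2 (z=6.0): extended=0.56, ¬moderate=1−0.10=0.90; AND[max(0, a+b−1)] → w = 0.46
R3 (z=60.0): moderate=0.10, ¬extended=1−0.56=0.44; AND[max(0, a+b−1)] → w = 0.00
R4 (z=5.0): extended=0.56 → w = 0.56
Weighted average = (0.00·51.0 + 0.46·6.0 + 0.00·60.0 + 0.56·5.0) / (0.00 + 0.46 + 0.00 + 0.56)
  = 5.5600 / 1.0200 = 5.45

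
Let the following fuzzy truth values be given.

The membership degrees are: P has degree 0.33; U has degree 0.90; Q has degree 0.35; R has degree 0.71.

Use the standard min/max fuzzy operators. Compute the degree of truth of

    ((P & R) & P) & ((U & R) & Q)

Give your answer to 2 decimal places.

0.33

P & R = min(a, b) on (0.33, 0.71) = 0.33
(P & R) & P = min(a, b) on (0.33, 0.33) = 0.33
U & R = min(a, b) on (0.90, 0.71) = 0.71
(U & R) & Q = min(a, b) on (0.71, 0.35) = 0.35
((P & R) & P) & ((U & R) & Q) = min(a, b) on (0.33, 0.35) = 0.33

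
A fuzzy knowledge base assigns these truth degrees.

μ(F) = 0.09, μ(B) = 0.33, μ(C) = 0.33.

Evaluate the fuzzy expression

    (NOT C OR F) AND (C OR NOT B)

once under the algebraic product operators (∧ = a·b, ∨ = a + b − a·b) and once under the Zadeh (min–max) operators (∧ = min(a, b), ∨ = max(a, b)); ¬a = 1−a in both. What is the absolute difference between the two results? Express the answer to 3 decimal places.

0.125

Under algebraic product:
  NOT C = 1 − 0.3300 = 0.6700
  NOT C OR F = a + b − a·b on (0.6700, 0.0900) = 0.6997
  NOT B = 1 − 0.3300 = 0.6700
  C OR NOT B = a + b − a·b on (0.3300, 0.6700) = 0.7789
  (NOT C OR F) AND (C OR NOT B) = a·b on (0.6997, 0.7789) = 0.5450
  → value = 0.5450
Under Zadeh (min–max):
  NOT C = 1 − 0.33 = 0.67
  NOT C OR F = max(a, b) on (0.67, 0.09) = 0.67
  NOT B = 1 − 0.33 = 0.67
  C OR NOT B = max(a, b) on (0.33, 0.67) = 0.67
  (NOT C OR F) AND (C OR NOT B) = min(a, b) on (0.67, 0.67) = 0.67
  → value = 0.6700
|0.5450 − 0.6700| = 0.125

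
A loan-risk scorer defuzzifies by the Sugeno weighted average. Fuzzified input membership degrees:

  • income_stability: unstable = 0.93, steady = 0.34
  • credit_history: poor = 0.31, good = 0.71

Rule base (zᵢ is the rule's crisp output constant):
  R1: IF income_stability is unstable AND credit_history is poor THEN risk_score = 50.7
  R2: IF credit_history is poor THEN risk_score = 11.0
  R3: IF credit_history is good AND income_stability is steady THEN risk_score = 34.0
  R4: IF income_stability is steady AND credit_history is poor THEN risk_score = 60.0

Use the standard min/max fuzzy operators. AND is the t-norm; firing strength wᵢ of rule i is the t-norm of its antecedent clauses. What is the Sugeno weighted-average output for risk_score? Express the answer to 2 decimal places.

R1 (z=50.7): unstable=0.93, poor=0.31; AND[min(a, b)] → w = 0.31
R2 (z=11.0): poor=0.31 → w = 0.31
R3 (z=34.0): good=0.71, steady=0.34; AND[min(a, b)] → w = 0.34
R4 (z=60.0): steady=0.34, poor=0.31; AND[min(a, b)] → w = 0.31
Weighted average = (0.31·50.7 + 0.31·11.0 + 0.34·34.0 + 0.31·60.0) / (0.31 + 0.31 + 0.34 + 0.31)
  = 49.2870 / 1.2700 = 38.81

38.81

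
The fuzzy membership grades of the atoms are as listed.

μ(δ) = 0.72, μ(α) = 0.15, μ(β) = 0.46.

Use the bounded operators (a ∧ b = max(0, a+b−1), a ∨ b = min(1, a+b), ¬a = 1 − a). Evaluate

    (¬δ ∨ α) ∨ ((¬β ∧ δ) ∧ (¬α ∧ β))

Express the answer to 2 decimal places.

¬δ = 1 − 0.72 = 0.28
¬δ ∨ α = min(1, a+b) on (0.28, 0.15) = 0.43
¬β = 1 − 0.46 = 0.54
¬β ∧ δ = max(0, a+b−1) on (0.54, 0.72) = 0.26
¬α = 1 − 0.15 = 0.85
¬α ∧ β = max(0, a+b−1) on (0.85, 0.46) = 0.31
(¬β ∧ δ) ∧ (¬α ∧ β) = max(0, a+b−1) on (0.26, 0.31) = 0.00
(¬δ ∨ α) ∨ ((¬β ∧ δ) ∧ (¬α ∧ β)) = min(1, a+b) on (0.43, 0.00) = 0.43

0.43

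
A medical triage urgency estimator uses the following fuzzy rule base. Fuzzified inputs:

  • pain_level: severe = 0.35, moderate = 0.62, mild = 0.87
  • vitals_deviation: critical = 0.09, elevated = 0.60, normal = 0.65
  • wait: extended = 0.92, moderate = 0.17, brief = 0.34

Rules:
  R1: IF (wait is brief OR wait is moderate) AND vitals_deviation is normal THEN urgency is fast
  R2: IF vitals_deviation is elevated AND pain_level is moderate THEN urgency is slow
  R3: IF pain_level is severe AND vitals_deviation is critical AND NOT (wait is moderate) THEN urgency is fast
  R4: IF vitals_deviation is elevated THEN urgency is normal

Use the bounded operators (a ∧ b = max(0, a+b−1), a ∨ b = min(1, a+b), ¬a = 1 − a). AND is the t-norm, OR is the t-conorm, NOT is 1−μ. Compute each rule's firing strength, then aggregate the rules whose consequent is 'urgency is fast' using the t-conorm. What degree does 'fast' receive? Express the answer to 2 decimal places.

0.16

R1: (brief=0.34 OR moderate=0.17) = 0.51; AND[max(0, a+b−1)] with normal=0.65 → w = 0.16
R2: elevated=0.60, moderate=0.62; AND[max(0, a+b−1)] → w = 0.22
R3: severe=0.35, critical=0.09, ¬moderate=1−0.17=0.83; AND[max(0, a+b−1)] → w = 0.00
R4: elevated=0.60 → w = 0.60
Rules with consequent 'fast': {R1, R3} → strengths 0.16, 0.00
Aggregate via t-conorm [min(1, a+b)]: 0.16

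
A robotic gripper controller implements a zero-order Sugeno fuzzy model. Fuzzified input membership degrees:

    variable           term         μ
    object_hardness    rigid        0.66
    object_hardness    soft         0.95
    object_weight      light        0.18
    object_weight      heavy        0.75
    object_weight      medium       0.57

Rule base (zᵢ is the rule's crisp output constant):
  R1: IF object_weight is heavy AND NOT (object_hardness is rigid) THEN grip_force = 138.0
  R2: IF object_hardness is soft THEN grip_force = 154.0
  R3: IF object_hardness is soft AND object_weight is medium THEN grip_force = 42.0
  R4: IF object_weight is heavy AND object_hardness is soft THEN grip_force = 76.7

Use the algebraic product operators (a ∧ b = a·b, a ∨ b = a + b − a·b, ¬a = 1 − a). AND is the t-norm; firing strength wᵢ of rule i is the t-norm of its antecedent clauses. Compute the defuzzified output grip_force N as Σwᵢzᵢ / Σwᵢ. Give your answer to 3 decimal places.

105.279

R1 (z=138.0): heavy=0.75, ¬rigid=1−0.66=0.34; AND[a·b] → w = 0.2550
R2 (z=154.0): soft=0.95 → w = 0.9500
R3 (z=42.0): soft=0.95, medium=0.57; AND[a·b] → w = 0.5415
R4 (z=76.7): heavy=0.75, soft=0.95; AND[a·b] → w = 0.7125
Weighted average = (0.2550·138.0 + 0.9500·154.0 + 0.5415·42.0 + 0.7125·76.7) / (0.2550 + 0.9500 + 0.5415 + 0.7125)
  = 258.8817 / 2.4590 = 105.279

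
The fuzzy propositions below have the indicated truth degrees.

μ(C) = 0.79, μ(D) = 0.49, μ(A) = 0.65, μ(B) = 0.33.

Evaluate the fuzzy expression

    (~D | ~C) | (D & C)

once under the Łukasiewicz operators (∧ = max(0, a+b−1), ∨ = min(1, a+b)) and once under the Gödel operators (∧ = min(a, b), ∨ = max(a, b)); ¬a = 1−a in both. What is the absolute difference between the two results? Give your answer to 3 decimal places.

Under Łukasiewicz:
  ~D = 1 − 0.49 = 0.51
  ~C = 1 − 0.79 = 0.21
  ~D | ~C = min(1, a+b) on (0.51, 0.21) = 0.72
  D & C = max(0, a+b−1) on (0.49, 0.79) = 0.28
  (~D | ~C) | (D & C) = min(1, a+b) on (0.72, 0.28) = 1.00
  → value = 1.0000
Under Gödel:
  ~D = 1 − 0.49 = 0.51
  ~C = 1 − 0.79 = 0.21
  ~D | ~C = max(a, b) on (0.51, 0.21) = 0.51
  D & C = min(a, b) on (0.49, 0.79) = 0.49
  (~D | ~C) | (D & C) = max(a, b) on (0.51, 0.49) = 0.51
  → value = 0.5100
|1.0000 − 0.5100| = 0.490

0.490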